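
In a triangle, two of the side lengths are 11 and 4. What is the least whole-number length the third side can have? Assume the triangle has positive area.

The third side must exceed |11 − 4| = 7.
The smallest integer above 7 is 8.

8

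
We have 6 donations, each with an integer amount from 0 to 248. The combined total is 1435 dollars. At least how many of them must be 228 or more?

4

Suppose at most 6 − j of them reach 228; then j values are ≤ 227 and the rest ≤ 248.
The total is then ≤ 227·j + 248·(6 − j) = 1488 − 21j. For this to be ≥ 1435 we need j ≤ 2, so at least 6 − 2 = 4 must reach 228.
Exactly 4 works: 4 values at 248 and 2 at 227 total 1446; lower one of the high values by 11 (still ≥ 228) to hit 1435.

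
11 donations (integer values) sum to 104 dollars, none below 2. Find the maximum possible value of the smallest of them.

9

The average is 104/11 < 10, so some value is ≤ 9.
Achievable: 6 of them at 9 and 5 at 10 total 104.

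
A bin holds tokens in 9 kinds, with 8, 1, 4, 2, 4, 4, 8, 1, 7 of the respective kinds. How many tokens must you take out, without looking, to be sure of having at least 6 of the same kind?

32

In the worst case you take as many as possible of each kind without reaching 6: 5 + 1 + 4 + 2 + 4 + 4 + 5 + 1 + 5 = 31.
The next one must give 6 of some kind, so 31 + 1 = 32.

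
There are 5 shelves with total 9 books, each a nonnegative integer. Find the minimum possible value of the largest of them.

2

Some value must be at least ⌈9/5⌉ = 2, since 5 × 1 = 5 < 9.
Taking 1 copy of 1 and 4 copies of 2 gives exactly 9, so 2 is attained.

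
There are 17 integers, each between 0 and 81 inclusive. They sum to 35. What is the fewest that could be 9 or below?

If only k of them are at most 9, the other 17 − k are at least 10, so the total is at least (17 − k)·10 + k·0.
This is ≤ 35, so (17 − k)·10 + 0k ≤ 35, which gives k ≥ 14.
Exactly 14 works: 14 values at 0 and 3 at 10 total 30; raise one of the low values by 5 (still ≤ 9) to hit 35.

14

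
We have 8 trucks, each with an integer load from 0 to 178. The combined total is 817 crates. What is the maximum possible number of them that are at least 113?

With k values at 113 or above and the rest at least 0, the sum is at least 0 + 113k.
Since the sum is 817, we need 113k ≤ 817, i.e. k ≤ 7.
k = 7 is achieved by 7 values at 113 and 1 at 0, total 791; add 26 to one value (staying below 113) to reach 817.

7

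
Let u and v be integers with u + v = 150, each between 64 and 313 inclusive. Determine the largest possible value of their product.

5625

uv = u(150 − u) is maximized when u is as near 150/2 as the bounds allow.
Taking u = 75 and v = 75 (both in [64, 313]) gives uv = 5625.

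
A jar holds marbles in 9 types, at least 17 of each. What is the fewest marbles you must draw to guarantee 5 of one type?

37

In the worst case you draw 4 of each of the 9 types: 9 × 4 = 36.
One more forces 5 of some type, so 36 + 1 = 37.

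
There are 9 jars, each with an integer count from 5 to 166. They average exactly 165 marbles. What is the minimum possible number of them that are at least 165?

The total is 9 × 165 = 1485.
Each value short of 165 is at most 164, costing at least 166 − 164 = 2 against the maximum total of 1494.
We can afford to lose at most 1494 − 1485 = 9, so at most ⌊9/2⌋ = 4 fall short, and at least 5 are ≥ 165.
Exactly 5 works: 5 values at 166 and 4 at 164 total 1486; lower one of the high values by 1 (still ≥ 165) to hit 1485.

5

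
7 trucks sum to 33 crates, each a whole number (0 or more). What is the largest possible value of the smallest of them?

The average is 33/7 < 5, so some value is ≤ 4.
Taking 2 copies of 4 and 5 copies of 5 gives exactly 33, so 4 is attained.

4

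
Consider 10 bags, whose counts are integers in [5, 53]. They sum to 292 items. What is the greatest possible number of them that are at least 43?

If k of the values are ≥ 43, the total is ≥ 43k + 5(10 − k).
Setting 43k + 5(10 − k) ≤ 292 gives 38k ≤ 242, so k ≤ 6.
k = 6 is achieved by 6 values at 43 and 4 at 5, total 278; add 14 to one value (staying below 43) to reach 292.

6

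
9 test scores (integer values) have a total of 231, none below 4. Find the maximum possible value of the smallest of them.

The 9 values sum to 231, so their minimum is at most ⌊231/9⌋ = 25.
Equality holds with 3 values of 25 and 6 values of 26.

25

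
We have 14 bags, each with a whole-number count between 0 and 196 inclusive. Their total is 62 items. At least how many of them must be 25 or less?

12

Let j be the number exceeding 25. Then the total is ≥ 26·j + 0·(14 − j) = 0 + 26j.
So 26j ≤ 62 and j ≤ 2; hence at least 14 − 2 = 12 are ≤ 25.
Exactly 12 works: 12 values at 0 and 2 at 26 total 52; raise one of the low values by 10 (still ≤ 25) to hit 62.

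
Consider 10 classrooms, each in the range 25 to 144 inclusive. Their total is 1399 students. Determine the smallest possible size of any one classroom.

103

Minimizing one value means maximizing the remaining 9.
The other 9 contribute at most 9 × 144 = 1296, leaving at least 1399 − 1296 = 103.
Since 103 ≥ 25, this is achievable: one at 103 and 9 at 144.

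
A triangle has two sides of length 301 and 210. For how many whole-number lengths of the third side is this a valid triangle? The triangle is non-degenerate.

The triangle inequality gives |301 − 210| < c < 301 + 210, i.e. 91 < c < 511.
So c can be any integer from 92 to 510: 419 values.

419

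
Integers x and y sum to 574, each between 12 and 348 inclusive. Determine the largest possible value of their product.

With x + y fixed, xy peaks when the two are closest together.
Taking x = 287 and y = 287 (both in [12, 348]) gives xy = 82369.

82369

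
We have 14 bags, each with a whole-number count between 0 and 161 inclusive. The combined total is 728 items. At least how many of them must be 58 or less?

2

If only k of them are at most 58, the other 14 − k are at least 59, so the total is at least (14 − k)·59 + k·0.
This is ≤ 728, so (14 − k)·59 + 0k ≤ 728, which gives k ≥ 2.
Exactly 2 works: 2 values at 0 and 12 at 59 total 708; raise one of the low values by 20 (still ≤ 58) to hit 728.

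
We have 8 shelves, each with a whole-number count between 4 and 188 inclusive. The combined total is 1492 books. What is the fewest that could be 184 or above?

6

Each value short of 184 is at most 183, costing at least 188 − 183 = 5 against the maximum total of 1504.
We can afford to lose at most 1504 − 1492 = 12, so at most ⌊12/5⌋ = 2 fall short, and at least 6 are ≥ 184.
Exactly 6 works: 6 values at 188 and 2 at 183 total 1494; lower one of the high values by 2 (still ≥ 184) to hit 1492.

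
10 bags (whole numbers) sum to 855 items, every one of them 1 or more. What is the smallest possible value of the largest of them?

The 10 values sum to 855, so their maximum is at least ⌈855/10⌉ = 86.
Taking 5 copies of 85 and 5 copies of 86 gives exactly 855, so 86 is attained.

86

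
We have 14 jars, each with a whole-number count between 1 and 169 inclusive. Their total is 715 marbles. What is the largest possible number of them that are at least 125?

5

If k of the values are ≥ 125, the total is ≥ 125k + 1(14 − k).
Setting 125k + 1(14 − k) ≤ 715 gives 124k ≤ 701, so k ≤ 5.
k = 5 is achieved by 5 values at 125 and 9 at 1, total 634; add 81 to one value (staying below 125) to reach 715.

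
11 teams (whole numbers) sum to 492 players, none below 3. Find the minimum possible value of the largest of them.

If every one of the 11 were at most 44, the total would be at most 11 × 44 = 484 < 492.
Achievable: 8 of them at 45 and 3 at 44 total 492.

45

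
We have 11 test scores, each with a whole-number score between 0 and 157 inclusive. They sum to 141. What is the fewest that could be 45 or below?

8

Each value above 45 is at least 46, contributing at least 46 − 0 = 46 above the floor 0.
The sum exceeds the floor total 0 by 141, so at most ⌊141/46⌋ = 3 exceed 45, and at least 8 are ≤ 45.
Exactly 8 works: 8 values at 0 and 3 at 46 total 138; raise one of the low values by 3 (still ≤ 45) to hit 141.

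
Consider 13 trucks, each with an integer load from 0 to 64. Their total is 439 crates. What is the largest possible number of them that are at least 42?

10

With k values at 42 or above and the rest at least 0, the sum is at least 0 + 42k.
Since the sum is 439, we need 42k ≤ 439, i.e. k ≤ 10.
k = 10 is achieved by 10 values at 42 and 3 at 0, total 420; add 19 to one value (staying below 42) to reach 439.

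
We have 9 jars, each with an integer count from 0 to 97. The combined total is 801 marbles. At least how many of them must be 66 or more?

If only k of them are at least 66, the other 9 − k are at most 65, so the total is at most k·97 + (9 − k)·65.
This must reach 801, so k·97 + (9 − k)·65 ≥ 801, giving k ≥ 7.
Exactly 7 works: 7 values at 97 and 2 at 65 total 809; lower one of the high values by 8 (still ≥ 66) to hit 801.

7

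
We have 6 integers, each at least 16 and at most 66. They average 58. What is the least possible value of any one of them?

18

To make one integer as small as possible, make the other 5 as large as possible.
The total is 6 × 58 = 348.
The other 5 contribute at most 5 × 66 = 330, leaving at least 348 − 330 = 18.
Since 18 ≥ 16, this is achievable: one at 18 and 5 at 66.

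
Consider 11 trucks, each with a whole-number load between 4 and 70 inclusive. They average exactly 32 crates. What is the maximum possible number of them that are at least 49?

6

The total is 11 × 32 = 352.
If k of the values are ≥ 49, the total is ≥ 49k + 4(11 − k).
Setting 49k + 4(11 − k) ≤ 352 gives 45k ≤ 308, so k ≤ 6.
k = 6 is achieved by 6 values at 49 and 5 at 4, total 314; add 38 to one value (staying below 49) to reach 352.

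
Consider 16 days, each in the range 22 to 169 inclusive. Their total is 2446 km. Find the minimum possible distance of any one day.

Minimizing one value means maximizing the remaining 15.
The other 15 can take up 15 × 169 = 2535 ≥ 2446 − 22, so one day can sit at its floor of 22.
Achievable: one at 22 and the other 15 totalling 2424, which fits since 15 × 22 ≤ 2424 ≤ 15 × 169.

22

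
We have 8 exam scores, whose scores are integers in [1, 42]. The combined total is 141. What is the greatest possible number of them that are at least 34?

4

With k values at 34 or above and the rest at least 1, the sum is at least 8 + 33k.
Since the sum is 141, we need 33k ≤ 133, i.e. k ≤ 4.
k = 4 is achieved by 4 values at 34 and 4 at 1, total 140; add 1 to one value (staying below 34) to reach 141.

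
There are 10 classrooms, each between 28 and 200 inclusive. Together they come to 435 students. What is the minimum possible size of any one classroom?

28

To make one classroom as small as possible, make the other 9 as large as possible.
The other 9 can take up 9 × 200 = 1800 ≥ 435 − 28, so one classroom can sit at its floor of 28.
Achievable: one at 28 and the other 9 totalling 407, which fits since 9 × 28 ≤ 407 ≤ 9 × 200.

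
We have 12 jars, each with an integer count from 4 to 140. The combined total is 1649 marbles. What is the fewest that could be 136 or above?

Each value short of 136 is at most 135, costing at least 140 − 135 = 5 against the maximum total of 1680.
We can afford to lose at most 1680 − 1649 = 31, so at most ⌊31/5⌋ = 6 fall short, and at least 6 are ≥ 136.
Exactly 6 works: 6 values at 140 and 6 at 135 total 1650; lower one of the high values by 1 (still ≥ 136) to hit 1649.

6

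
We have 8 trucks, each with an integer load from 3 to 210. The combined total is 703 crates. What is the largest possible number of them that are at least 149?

If k of the values are ≥ 149, the total is ≥ 149k + 3(8 − k).
Setting 149k + 3(8 − k) ≤ 703 gives 146k ≤ 679, so k ≤ 4.
k = 4 is achieved by 4 values at 149 and 4 at 3, total 608; add 95 to one value (staying below 149) to reach 703.

4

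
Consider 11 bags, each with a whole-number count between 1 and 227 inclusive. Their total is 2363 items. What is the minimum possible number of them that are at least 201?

Suppose at most 11 − j of them reach 201; then j values are ≤ 200 and the rest ≤ 227.
The total is then ≤ 200·j + 227·(11 − j) = 2497 − 27j. For this to be ≥ 2363 we need j ≤ 4, so at least 11 − 4 = 7 must reach 201.
Exactly 7 works: 7 values at 227 and 4 at 200 total 2389; lower one of the high values by 26 (still ≥ 201) to hit 2363.

7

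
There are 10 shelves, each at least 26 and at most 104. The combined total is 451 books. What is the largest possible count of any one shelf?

Maximizing one value means minimizing the remaining 9.
The other 9 contribute at least 9 × 26 = 234, leaving at most 451 − 234 = 217.
But each shelf is capped at 104, so the maximum is 104.
Achievable: one at 104 and the other 9 totalling 347, which fits since 9 × 26 ≤ 347 ≤ 9 × 104.

104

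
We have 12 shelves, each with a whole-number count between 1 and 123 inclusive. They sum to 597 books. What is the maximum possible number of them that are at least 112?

Suppose k of them are at least 112. Those contribute at least 112 each and the other 12 − k at least 1 each.
So the total is at least 112k + 1(12 − k) = 12 + 111k. This must be ≤ 597, giving k ≤ 5.
k = 5 is achieved by 5 values at 112 and 7 at 1, total 567; add 30 to one value (staying below 112) to reach 597.

5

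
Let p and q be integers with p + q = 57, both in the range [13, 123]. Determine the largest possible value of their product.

812

With p + q fixed, pq peaks when the two are closest together.
Taking p = 28 and q = 29 (both in [13, 123]) gives pq = 812.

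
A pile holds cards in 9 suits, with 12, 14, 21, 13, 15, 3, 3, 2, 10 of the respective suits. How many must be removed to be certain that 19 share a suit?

91

In the worst case you take as many as possible of each suit without reaching 19: 12 + 14 + 18 + 13 + 15 + 3 + 3 + 2 + 10 = 90.
The next one must give 19 of some suit, so 90 + 1 = 91.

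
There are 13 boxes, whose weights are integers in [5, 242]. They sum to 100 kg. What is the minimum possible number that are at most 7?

Each value above 7 is at least 8, contributing at least 8 − 5 = 3 above the floor 5.
The sum exceeds the floor total 65 by 35, so at most ⌊35/3⌋ = 11 exceed 7, and at least 2 are ≤ 7.
Exactly 2 works: 2 values at 5 and 11 at 8 total 98; raise one of the low values by 2 (still ≤ 7) to hit 100.

2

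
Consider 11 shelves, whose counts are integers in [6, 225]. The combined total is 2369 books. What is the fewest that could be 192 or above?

If only k of them are at least 192, the other 11 − k are at most 191, so the total is at most k·225 + (11 − k)·191.
This must reach 2369, so k·225 + (11 − k)·191 ≥ 2369, giving k ≥ 8.
Exactly 8 works: 8 values at 225 and 3 at 191 total 2373; lower one of the high values by 4 (still ≥ 192) to hit 2369.

8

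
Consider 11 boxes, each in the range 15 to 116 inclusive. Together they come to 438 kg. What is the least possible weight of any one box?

15

To make one box as small as possible, make the other 10 as large as possible.
The other 10 can take up 10 × 116 = 1160 ≥ 438 − 15, so one box can sit at its floor of 15.
Achievable: one at 15 and the other 10 totalling 423, which fits since 10 × 15 ≤ 423 ≤ 10 × 116.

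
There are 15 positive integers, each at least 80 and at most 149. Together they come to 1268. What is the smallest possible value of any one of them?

80

Minimizing one value means maximizing the remaining 14.
The other 14 can take up 14 × 149 = 2086 ≥ 1268 − 80, so one integer can sit at its floor of 80.
Achievable: one at 80 and the other 14 totalling 1188, which fits since 14 × 80 ≤ 1188 ≤ 14 × 149.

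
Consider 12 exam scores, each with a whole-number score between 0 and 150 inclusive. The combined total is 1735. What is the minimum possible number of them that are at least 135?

If only k of them are at least 135, the other 12 − k are at most 134, so the total is at most k·150 + (12 − k)·134.
This must reach 1735, so k·150 + (12 − k)·134 ≥ 1735, giving k ≥ 8.
Exactly 8 works: 8 values at 150 and 4 at 134 total 1736; lower one of the high values by 1 (still ≥ 135) to hit 1735.

8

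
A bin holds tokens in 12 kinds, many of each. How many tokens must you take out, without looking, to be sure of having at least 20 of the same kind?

229

You could draw 19 of every kind without reaching 20 of any — 228 in all.
One more forces 20 of some kind, so 228 + 1 = 229.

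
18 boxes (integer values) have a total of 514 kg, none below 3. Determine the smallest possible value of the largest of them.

The average is 514/18 > 28, so not all 18 can be 28 or less; the largest is ≥ 29.
Taking 8 copies of 28 and 10 copies of 29 gives exactly 514, so 29 is attained.

29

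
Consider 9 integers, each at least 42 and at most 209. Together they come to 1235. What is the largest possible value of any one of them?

Maximizing one value means minimizing the remaining 8.
The other 8 contribute at least 8 × 42 = 336, leaving at most 1235 − 336 = 899.
But each integer is capped at 209, so the maximum is 209.
Achievable: one at 209 and the other 8 totalling 1026, which fits since 8 × 42 ≤ 1026 ≤ 8 × 209.

209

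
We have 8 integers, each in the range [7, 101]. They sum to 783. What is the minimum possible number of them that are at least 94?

Each value short of 94 is at most 93, costing at least 101 − 93 = 8 against the maximum total of 808.
We can afford to lose at most 808 − 783 = 25, so at most ⌊25/8⌋ = 3 fall short, and at least 5 are ≥ 94.
Exactly 5 works: 5 values at 101 and 3 at 93 total 784; lower one of the high values by 1 (still ≥ 94) to hit 783.

5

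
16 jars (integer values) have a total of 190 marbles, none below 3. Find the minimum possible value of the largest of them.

If every one of the 16 were at most 11, the total would be at most 16 × 11 = 176 < 190.
Achievable: 14 of them at 12 and 2 at 11 total 190.

12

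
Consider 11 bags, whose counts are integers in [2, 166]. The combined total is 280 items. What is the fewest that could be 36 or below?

Each value above 36 is at least 37, contributing at least 37 − 2 = 35 above the floor 2.
The sum exceeds the floor total 22 by 258, so at most ⌊258/35⌋ = 7 exceed 36, and at least 4 are ≤ 36.
Exactly 4 works: 4 values at 2 and 7 at 37 total 267; raise one of the low values by 13 (still ≤ 36) to hit 280.

4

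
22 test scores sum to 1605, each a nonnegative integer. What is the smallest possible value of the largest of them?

Some value must be at least ⌈1605/22⌉ = 73, since 22 × 72 = 1584 < 1605.
Taking 1 copy of 72 and 21 copies of 73 gives exactly 1605, so 73 is attained.

73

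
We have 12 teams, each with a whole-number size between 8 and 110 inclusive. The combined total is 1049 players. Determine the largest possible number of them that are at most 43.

Each value at 43 or below falls at least 110 − 43 = 67 short of the ceiling 110.
The ceiling total is 12 × 110 = 1320, and we need 1049, so at most ⌊(1320 − 1049)/67⌋ = 4 can be that low.
k = 4 is achieved by 4 values at 43 and 8 at 110, total 1052; lower one of the 110's by 3 (still > 43) to reach 1049.

4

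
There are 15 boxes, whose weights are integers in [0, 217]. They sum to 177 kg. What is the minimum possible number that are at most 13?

Let j be the number exceeding 13. Then the total is ≥ 14·j + 0·(15 − j) = 0 + 14j.
So 14j ≤ 177 and j ≤ 12; hence at least 15 − 12 = 3 are ≤ 13.
Exactly 3 works: 3 values at 0 and 12 at 14 total 168; raise one of the low values by 9 (still ≤ 13) to hit 177.

3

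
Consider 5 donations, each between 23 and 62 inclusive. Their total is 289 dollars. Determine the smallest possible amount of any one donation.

To make one donation as small as possible, make the other 4 as large as possible.
The other 4 contribute at most 4 × 62 = 248, leaving at least 289 − 248 = 41.
Since 41 ≥ 23, this is achievable: one at 41 and 4 at 62.

41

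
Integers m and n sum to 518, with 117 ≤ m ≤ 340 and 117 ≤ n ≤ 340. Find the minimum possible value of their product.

mn = m(518 − m) is concave in m, so over [178, 340] it is minimized at an endpoint.
At the endpoint m = 178, n = 518 − 178 = 340, so mn = 178 × 340 = 60520.

60520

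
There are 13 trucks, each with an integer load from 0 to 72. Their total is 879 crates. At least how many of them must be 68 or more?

Suppose at most 13 − j of them reach 68; then j values are ≤ 67 and the rest ≤ 72.
The total is then ≤ 67·j + 72·(13 − j) = 936 − 5j. For this to be ≥ 879 we need j ≤ 11, so at least 13 − 11 = 2 must reach 68.
Exactly 2 works: 2 values at 72 and 11 at 67 total 881; lower one of the high values by 2 (still ≥ 68) to hit 879.

2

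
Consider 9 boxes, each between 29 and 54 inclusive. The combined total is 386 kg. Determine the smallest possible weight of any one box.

To make one box as small as possible, make the other 8 as large as possible.
The other 8 can take up 8 × 54 = 432 ≥ 386 − 29, so one box can sit at its floor of 29.
Achievable: one at 29 and the other 8 totalling 357, which fits since 8 × 29 ≤ 357 ≤ 8 × 54.

29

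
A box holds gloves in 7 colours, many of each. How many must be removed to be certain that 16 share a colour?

106

In the worst case you draw 15 of each of the 7 colours: 7 × 15 = 105.
One more forces 16 of some colour, so 105 + 1 = 106.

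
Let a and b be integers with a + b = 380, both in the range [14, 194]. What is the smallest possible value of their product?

36084

For a fixed sum, ab is smallest when a and b are as far apart as possible.
At the endpoint a = 186, b = 380 − 186 = 194, so ab = 186 × 194 = 36084.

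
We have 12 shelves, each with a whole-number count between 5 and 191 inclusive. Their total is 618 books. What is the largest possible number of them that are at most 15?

9

Suppose k of them are at most 15. Those contribute at most 15 each and the rest at most 191 each.
So the total is at most 15k + 191(12 − k) = 2292 − 176k. This must still be ≥ 618, so k ≤ 9.
k = 9 is achieved by 9 values at 15 and 3 at 191, total 708; lower one of the 191's by 90 (still > 15) to reach 618.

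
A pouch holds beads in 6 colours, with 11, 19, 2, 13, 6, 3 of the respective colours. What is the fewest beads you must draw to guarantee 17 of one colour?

52

In the worst case you take as many as possible of each colour without reaching 17: 11 + 16 + 2 + 13 + 6 + 3 = 51.
The next one must give 17 of some colour, so 51 + 1 = 52.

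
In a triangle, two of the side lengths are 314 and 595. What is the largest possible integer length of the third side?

The third side must be less than 314 + 595 = 909.
The largest integer below 909 is 908.

908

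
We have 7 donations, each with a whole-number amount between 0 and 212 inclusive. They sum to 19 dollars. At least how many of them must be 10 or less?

6

If only k of them are at most 10, the other 7 − k are at least 11, so the total is at least (7 − k)·11 + k·0.
This is ≤ 19, so (7 − k)·11 + 0k ≤ 19, which gives k ≥ 6.
Exactly 6 works: 6 values at 0 and 1 at 11 total 11; raise one of the low values by 8 (still ≤ 10) to hit 19.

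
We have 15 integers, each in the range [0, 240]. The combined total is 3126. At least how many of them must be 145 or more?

Suppose at most 15 − j of them reach 145; then j values are ≤ 144 and the rest ≤ 240.
The total is then ≤ 144·j + 240·(15 − j) = 3600 − 96j. For this to be ≥ 3126 we need j ≤ 4, so at least 15 − 4 = 11 must reach 145.
Exactly 11 works: 11 values at 240 and 4 at 144 total 3216; lower one of the high values by 90 (still ≥ 145) to hit 3126.

11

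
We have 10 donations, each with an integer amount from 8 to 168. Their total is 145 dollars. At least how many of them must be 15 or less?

Each value above 15 is at least 16, contributing at least 16 − 8 = 8 above the floor 8.
The sum exceeds the floor total 80 by 65, so at most ⌊65/8⌋ = 8 exceed 15, and at least 2 are ≤ 15.
Exactly 2 works: 2 values at 8 and 8 at 16 total 144; raise one of the low values by 1 (still ≤ 15) to hit 145.

2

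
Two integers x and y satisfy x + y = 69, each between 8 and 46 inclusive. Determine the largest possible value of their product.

For a fixed sum, the product xy is largest when x and y are as close as possible.
Taking x = 34 and y = 35 (both in [8, 46]) gives xy = 1190.

1190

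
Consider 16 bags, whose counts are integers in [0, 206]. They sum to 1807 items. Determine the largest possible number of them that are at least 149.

12

Suppose k of them are at least 149. Those contribute at least 149 each and the other 16 − k at least 0 each.
So the total is at least 149k + 0(16 − k) = 0 + 149k. This must be ≤ 1807, giving k ≤ 12.
k = 12 is achieved by 12 values at 149 and 4 at 0, total 1788; add 19 to one value (staying below 149) to reach 1807.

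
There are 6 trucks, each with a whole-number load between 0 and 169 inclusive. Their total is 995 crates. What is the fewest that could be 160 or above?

If only k of them are at least 160, the other 6 − k are at most 159, so the total is at most k·169 + (6 − k)·159.
This must reach 995, so k·169 + (6 − k)·159 ≥ 995, giving k ≥ 5.
Exactly 5 works: 5 values at 169 and 1 at 159 total 1004; lower one of the high values by 9 (still ≥ 160) to hit 995.

5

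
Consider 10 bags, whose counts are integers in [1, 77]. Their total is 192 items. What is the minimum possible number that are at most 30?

Let j be the number exceeding 30. Then the total is ≥ 31·j + 1·(10 − j) = 10 + 30j.
So 30j ≤ 182 and j ≤ 6; hence at least 10 − 6 = 4 are ≤ 30.
Exactly 4 works: 4 values at 1 and 6 at 31 total 190; raise one of the low values by 2 (still ≤ 30) to hit 192.

4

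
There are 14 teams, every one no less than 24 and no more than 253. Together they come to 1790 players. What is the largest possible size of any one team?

253

To make one team as large as possible, make the other 13 as small as possible.
The other 13 contribute at least 13 × 24 = 312, leaving at most 1790 − 312 = 1478.
But each team is capped at 253, so the maximum is 253.
Achievable: one at 253 and the other 13 totalling 1537, which fits since 13 × 24 ≤ 1537 ≤ 13 × 253.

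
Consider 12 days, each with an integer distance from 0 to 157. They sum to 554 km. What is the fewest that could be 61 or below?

Each value above 61 is at least 62, contributing at least 62 − 0 = 62 above the floor 0.
The sum exceeds the floor total 0 by 554, so at most ⌊554/62⌋ = 8 exceed 61, and at least 4 are ≤ 61.
Exactly 4 works: 4 values at 0 and 8 at 62 total 496; raise one of the low values by 58 (still ≤ 61) to hit 554.

4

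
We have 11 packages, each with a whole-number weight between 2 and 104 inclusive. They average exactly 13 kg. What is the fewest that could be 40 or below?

8

The total is 11 × 13 = 143.
Let j be the number exceeding 40. Then the total is ≥ 41·j + 2·(11 − j) = 22 + 39j.
So 39j ≤ 121 and j ≤ 3; hence at least 11 − 3 = 8 are ≤ 40.
Exactly 8 works: 8 values at 2 and 3 at 41 total 139; raise one of the low values by 4 (still ≤ 40) to hit 143.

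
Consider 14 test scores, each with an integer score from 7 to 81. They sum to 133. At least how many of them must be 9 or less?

Each value above 9 is at least 10, contributing at least 10 − 7 = 3 above the floor 7.
The sum exceeds the floor total 98 by 35, so at most ⌊35/3⌋ = 11 exceed 9, and at least 3 are ≤ 9.
Exactly 3 works: 3 values at 7 and 11 at 10 total 131; raise one of the low values by 2 (still ≤ 9) to hit 133.

3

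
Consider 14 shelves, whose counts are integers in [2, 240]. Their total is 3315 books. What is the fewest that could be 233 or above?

Suppose at most 14 − j of them reach 233; then j values are ≤ 232 and the rest ≤ 240.
The total is then ≤ 232·j + 240·(14 − j) = 3360 − 8j. For this to be ≥ 3315 we need j ≤ 5, so at least 14 − 5 = 9 must reach 233.
Exactly 9 works: 9 values at 240 and 5 at 232 total 3320; lower one of the high values by 5 (still ≥ 233) to hit 3315.

9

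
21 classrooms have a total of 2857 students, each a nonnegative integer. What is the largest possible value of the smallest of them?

The average is 2857/21 < 137, so some value is ≤ 136.
Taking 20 copies of 136 and 1 copy of 137 gives exactly 2857, so 136 is attained.

136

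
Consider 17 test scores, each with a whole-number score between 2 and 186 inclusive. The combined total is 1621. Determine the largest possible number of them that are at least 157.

With k values at 157 or above and the rest at least 2, the sum is at least 34 + 155k.
Since the sum is 1621, we need 155k ≤ 1587, i.e. k ≤ 10.
k = 10 is achieved by 10 values at 157 and 7 at 2, total 1584; add 37 to one value (staying below 157) to reach 1621.

10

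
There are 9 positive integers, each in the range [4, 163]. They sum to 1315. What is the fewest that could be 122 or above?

6

Suppose at most 9 − j of them reach 122; then j values are ≤ 121 and the rest ≤ 163.
The total is then ≤ 121·j + 163·(9 − j) = 1467 − 42j. For this to be ≥ 1315 we need j ≤ 3, so at least 9 − 3 = 6 must reach 122.
Exactly 6 works: 6 values at 163 and 3 at 121 total 1341; lower one of the high values by 26 (still ≥ 122) to hit 1315.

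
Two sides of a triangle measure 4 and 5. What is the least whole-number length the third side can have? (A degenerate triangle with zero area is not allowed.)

2

The third side must exceed |4 − 5| = 1.
The smallest integer above 1 is 2.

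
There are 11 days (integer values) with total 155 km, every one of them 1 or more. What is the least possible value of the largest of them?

The 11 values sum to 155, so their maximum is at least ⌈155/11⌉ = 15.
Taking 10 copies of 14 and 1 copy of 15 gives exactly 155, so 15 is attained.

15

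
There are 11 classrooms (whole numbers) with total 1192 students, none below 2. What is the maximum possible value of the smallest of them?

The average is 1192/11 < 109, so some value is ≤ 108.
Achievable: 7 of them at 108 and 4 at 109 total 1192.

108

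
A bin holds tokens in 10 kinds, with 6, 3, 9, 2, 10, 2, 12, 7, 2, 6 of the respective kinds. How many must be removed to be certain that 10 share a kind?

56

In the worst case you take as many as possible of each kind without reaching 10: 6 + 3 + 9 + 2 + 9 + 2 + 9 + 7 + 2 + 6 = 55.
The next one must give 10 of some kind, so 55 + 1 = 56.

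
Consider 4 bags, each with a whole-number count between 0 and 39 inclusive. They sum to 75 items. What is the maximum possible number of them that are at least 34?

2

Suppose k of them are at least 34. Those contribute at least 34 each and the other 4 − k at least 0 each.
So the total is at least 34k + 0(4 − k) = 0 + 34k. This must be ≤ 75, giving k ≤ 2.
k = 2 is achieved by 2 values at 34 and 2 at 0, total 68; add 7 to one value (staying below 34) to reach 75.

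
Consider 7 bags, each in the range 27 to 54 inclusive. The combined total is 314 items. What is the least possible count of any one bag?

Minimizing one value means maximizing the remaining 6.
The other 6 can take up 6 × 54 = 324 ≥ 314 − 27, so one bag can sit at its floor of 27.
Achievable: one at 27 and the other 6 totalling 287, which fits since 6 × 27 ≤ 287 ≤ 6 × 54.

27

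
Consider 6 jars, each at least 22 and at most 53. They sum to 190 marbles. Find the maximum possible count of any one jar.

To make one jar as large as possible, make the other 5 as small as possible.
The other 5 contribute at least 5 × 22 = 110, leaving at most 190 − 110 = 80.
But each jar is capped at 53, so the maximum is 53.
Achievable: one at 53 and the other 5 totalling 137, which fits since 5 × 22 ≤ 137 ≤ 5 × 53.

53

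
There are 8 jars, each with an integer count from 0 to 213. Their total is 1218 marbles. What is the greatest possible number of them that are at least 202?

If k of the values are ≥ 202, the total is ≥ 202k + 0(8 − k).
Setting 202k + 0(8 − k) ≤ 1218 gives 202k ≤ 1218, so k ≤ 6.
k = 6 is achieved by 6 values at 202 and 2 at 0, total 1212; add 6 to one value (staying below 202) to reach 1218.

6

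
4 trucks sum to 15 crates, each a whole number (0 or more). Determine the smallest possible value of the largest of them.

The average is 15/4 > 3, so not all 4 can be 3 or less; the largest is ≥ 4.
Taking 1 copy of 3 and 3 copies of 4 gives exactly 15, so 4 is attained.

4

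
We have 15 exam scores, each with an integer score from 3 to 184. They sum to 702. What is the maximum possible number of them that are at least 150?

4

With k values at 150 or above and the rest at least 3, the sum is at least 45 + 147k.
Since the sum is 702, we need 147k ≤ 657, i.e. k ≤ 4.
k = 4 is achieved by 4 values at 150 and 11 at 3, total 633; add 69 to one value (staying below 150) to reach 702.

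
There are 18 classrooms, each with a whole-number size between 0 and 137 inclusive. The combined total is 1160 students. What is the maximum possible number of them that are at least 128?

With k values at 128 or above and the rest at least 0, the sum is at least 0 + 128k.
Since the sum is 1160, we need 128k ≤ 1160, i.e. k ≤ 9.
k = 9 is achieved by 9 values at 128 and 9 at 0, total 1152; add 8 to one value (staying below 128) to reach 1160.

9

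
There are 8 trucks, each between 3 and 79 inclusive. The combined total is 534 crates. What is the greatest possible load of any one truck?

79

Maximizing one value means minimizing the remaining 7.
The other 7 contribute at least 7 × 3 = 21, leaving at most 534 − 21 = 513.
But each truck is capped at 79, so the maximum is 79.
Achievable: one at 79 and the other 7 totalling 455, which fits since 7 × 3 ≤ 455 ≤ 7 × 79.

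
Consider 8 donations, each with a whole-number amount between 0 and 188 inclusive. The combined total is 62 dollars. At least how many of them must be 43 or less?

7

If only k of them are at most 43, the other 8 − k are at least 44, so the total is at least (8 − k)·44 + k·0.
This is ≤ 62, so (8 − k)·44 + 0k ≤ 62, which gives k ≥ 7.
Exactly 7 works: 7 values at 0 and 1 at 44 total 44; raise one of the low values by 18 (still ≤ 43) to hit 62.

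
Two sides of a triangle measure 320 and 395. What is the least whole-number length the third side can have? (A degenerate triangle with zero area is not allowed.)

The third side must exceed |320 − 395| = 75.
The smallest integer above 75 is 76.

76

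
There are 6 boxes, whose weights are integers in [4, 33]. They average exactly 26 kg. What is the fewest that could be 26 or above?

The total is 6 × 26 = 156.
Suppose at most 6 − j of them reach 26; then j values are ≤ 25 and the rest ≤ 33.
The total is then ≤ 25·j + 33·(6 − j) = 198 − 8j. For this to be ≥ 156 we need j ≤ 5, so at least 6 − 5 = 1 must reach 26.
Exactly 1 works: 1 value at 33 and 5 at 25 total 158; lower one of the high values by 2 (still ≥ 26) to hit 156.

1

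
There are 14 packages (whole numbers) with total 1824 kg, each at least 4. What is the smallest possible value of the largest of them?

131

Some value must be at least ⌈1824/14⌉ = 131, since 14 × 130 = 1820 < 1824.
Equality holds with 4 values of 131 and 10 values of 130.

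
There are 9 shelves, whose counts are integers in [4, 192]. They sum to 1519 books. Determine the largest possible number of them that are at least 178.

8

If k of the values are ≥ 178, the total is ≥ 178k + 4(9 − k).
Setting 178k + 4(9 − k) ≤ 1519 gives 174k ≤ 1483, so k ≤ 8.
k = 8 is achieved by 8 values at 178 and 1 at 4, total 1428; add 91 to one value (staying below 178) to reach 1519.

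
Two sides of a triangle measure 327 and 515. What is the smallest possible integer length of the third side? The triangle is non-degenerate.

189

The third side must exceed |327 − 515| = 188.
The smallest integer above 188 is 189.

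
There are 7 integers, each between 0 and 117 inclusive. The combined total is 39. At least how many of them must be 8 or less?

If only k of them are at most 8, the other 7 − k are at least 9, so the total is at least (7 − k)·9 + k·0.
This is ≤ 39, so (7 − k)·9 + 0k ≤ 39, which gives k ≥ 3.
Exactly 3 works: 3 values at 0 and 4 at 9 total 36; raise one of the low values by 3 (still ≤ 8) to hit 39.

3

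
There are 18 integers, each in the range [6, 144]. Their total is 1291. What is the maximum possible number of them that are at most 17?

10

Suppose k of them are at most 17. Those contribute at most 17 each and the rest at most 144 each.
So the total is at most 17k + 144(18 − k) = 2592 − 127k. This must still be ≥ 1291, so k ≤ 10.
k = 10 is achieved by 10 values at 17 and 8 at 144, total 1322; lower one of the 144's by 31 (still > 17) to reach 1291.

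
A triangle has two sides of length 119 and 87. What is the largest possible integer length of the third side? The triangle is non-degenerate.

The third side must be less than 119 + 87 = 206.
The largest integer below 206 is 205.

205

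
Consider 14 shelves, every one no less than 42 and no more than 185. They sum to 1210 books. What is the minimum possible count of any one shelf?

To make one shelf as small as possible, make the other 13 as large as possible.
The other 13 can take up 13 × 185 = 2405 ≥ 1210 − 42, so one shelf can sit at its floor of 42.
Achievable: one at 42 and the other 13 totalling 1168, which fits since 13 × 42 ≤ 1168 ≤ 13 × 185.

42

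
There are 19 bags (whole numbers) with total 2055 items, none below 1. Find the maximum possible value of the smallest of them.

The average is 2055/19 < 109, so some value is ≤ 108.
Equality holds with 16 values of 108 and 3 values of 109.

108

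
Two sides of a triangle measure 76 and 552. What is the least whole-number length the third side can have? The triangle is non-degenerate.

477

The third side must exceed |76 − 552| = 476.
The smallest integer above 476 is 477.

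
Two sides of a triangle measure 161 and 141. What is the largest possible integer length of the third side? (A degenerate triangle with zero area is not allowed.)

The third side must be less than 161 + 141 = 302.
The largest integer below 302 is 301.

301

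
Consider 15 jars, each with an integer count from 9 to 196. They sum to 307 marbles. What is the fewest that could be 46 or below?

Let j be the number exceeding 46. Then the total is ≥ 47·j + 9·(15 − j) = 135 + 38j.
So 38j ≤ 172 and j ≤ 4; hence at least 15 − 4 = 11 are ≤ 46.
Exactly 11 works: 11 values at 9 and 4 at 47 total 287; raise one of the low values by 20 (still ≤ 46) to hit 307.

11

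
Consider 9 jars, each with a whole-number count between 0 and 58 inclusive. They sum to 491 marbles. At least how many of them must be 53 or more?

If only k of them are at least 53, the other 9 − k are at most 52, so the total is at most k·58 + (9 − k)·52.
This must reach 491, so k·58 + (9 − k)·52 ≥ 491, giving k ≥ 4.
Exactly 4 works: 4 values at 58 and 5 at 52 total 492; lower one of the high values by 1 (still ≥ 53) to hit 491.

4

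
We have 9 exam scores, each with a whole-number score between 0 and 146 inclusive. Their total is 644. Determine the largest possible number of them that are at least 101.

If k of the values are ≥ 101, the total is ≥ 101k + 0(9 − k).
Setting 101k + 0(9 − k) ≤ 644 gives 101k ≤ 644, so k ≤ 6.
k = 6 is achieved by 6 values at 101 and 3 at 0, total 606; add 38 to one value (staying below 101) to reach 644.

6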